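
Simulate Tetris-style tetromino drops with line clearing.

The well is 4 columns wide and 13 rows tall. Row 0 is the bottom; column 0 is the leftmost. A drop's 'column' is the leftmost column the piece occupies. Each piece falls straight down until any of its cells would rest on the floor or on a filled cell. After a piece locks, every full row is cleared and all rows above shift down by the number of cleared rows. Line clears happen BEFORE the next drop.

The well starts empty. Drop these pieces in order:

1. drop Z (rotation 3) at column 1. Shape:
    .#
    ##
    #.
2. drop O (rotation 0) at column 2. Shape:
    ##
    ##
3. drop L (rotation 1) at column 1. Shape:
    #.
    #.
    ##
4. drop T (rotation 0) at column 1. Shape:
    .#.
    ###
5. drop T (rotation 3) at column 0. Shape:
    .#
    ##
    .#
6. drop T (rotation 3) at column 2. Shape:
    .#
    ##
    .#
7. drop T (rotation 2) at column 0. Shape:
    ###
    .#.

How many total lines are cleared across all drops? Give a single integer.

Drop 1: Z rot3 at col 1 lands with bottom-row=0; cleared 0 line(s) (total 0); column heights now [0 2 3 0], max=3
Drop 2: O rot0 at col 2 lands with bottom-row=3; cleared 0 line(s) (total 0); column heights now [0 2 5 5], max=5
Drop 3: L rot1 at col 1 lands with bottom-row=5; cleared 0 line(s) (total 0); column heights now [0 8 6 5], max=8
Drop 4: T rot0 at col 1 lands with bottom-row=8; cleared 0 line(s) (total 0); column heights now [0 9 10 9], max=10
Drop 5: T rot3 at col 0 lands with bottom-row=9; cleared 0 line(s) (total 0); column heights now [11 12 10 9], max=12
Drop 6: T rot3 at col 2 lands with bottom-row=9; cleared 1 line(s) (total 1); column heights now [0 11 10 11], max=11
Drop 7: T rot2 at col 0 lands with bottom-row=11; cleared 0 line(s) (total 1); column heights now [13 13 13 11], max=13

Answer: 1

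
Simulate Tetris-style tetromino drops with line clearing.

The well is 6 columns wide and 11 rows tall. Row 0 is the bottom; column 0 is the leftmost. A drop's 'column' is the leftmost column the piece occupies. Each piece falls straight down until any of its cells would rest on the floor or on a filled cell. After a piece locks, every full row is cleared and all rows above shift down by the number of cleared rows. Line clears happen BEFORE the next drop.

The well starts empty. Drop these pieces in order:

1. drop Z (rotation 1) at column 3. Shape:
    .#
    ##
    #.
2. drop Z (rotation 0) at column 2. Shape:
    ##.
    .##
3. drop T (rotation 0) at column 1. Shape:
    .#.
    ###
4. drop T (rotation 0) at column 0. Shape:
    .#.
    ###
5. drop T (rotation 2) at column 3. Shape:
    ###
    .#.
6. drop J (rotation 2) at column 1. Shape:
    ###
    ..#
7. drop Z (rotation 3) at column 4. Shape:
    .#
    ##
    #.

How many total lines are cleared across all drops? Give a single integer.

Answer: 0

Derivation:
Drop 1: Z rot1 at col 3 lands with bottom-row=0; cleared 0 line(s) (total 0); column heights now [0 0 0 2 3 0], max=3
Drop 2: Z rot0 at col 2 lands with bottom-row=3; cleared 0 line(s) (total 0); column heights now [0 0 5 5 4 0], max=5
Drop 3: T rot0 at col 1 lands with bottom-row=5; cleared 0 line(s) (total 0); column heights now [0 6 7 6 4 0], max=7
Drop 4: T rot0 at col 0 lands with bottom-row=7; cleared 0 line(s) (total 0); column heights now [8 9 8 6 4 0], max=9
Drop 5: T rot2 at col 3 lands with bottom-row=5; cleared 0 line(s) (total 0); column heights now [8 9 8 7 7 7], max=9
Drop 6: J rot2 at col 1 lands with bottom-row=8; cleared 0 line(s) (total 0); column heights now [8 10 10 10 7 7], max=10
Drop 7: Z rot3 at col 4 lands with bottom-row=7; cleared 0 line(s) (total 0); column heights now [8 10 10 10 9 10], max=10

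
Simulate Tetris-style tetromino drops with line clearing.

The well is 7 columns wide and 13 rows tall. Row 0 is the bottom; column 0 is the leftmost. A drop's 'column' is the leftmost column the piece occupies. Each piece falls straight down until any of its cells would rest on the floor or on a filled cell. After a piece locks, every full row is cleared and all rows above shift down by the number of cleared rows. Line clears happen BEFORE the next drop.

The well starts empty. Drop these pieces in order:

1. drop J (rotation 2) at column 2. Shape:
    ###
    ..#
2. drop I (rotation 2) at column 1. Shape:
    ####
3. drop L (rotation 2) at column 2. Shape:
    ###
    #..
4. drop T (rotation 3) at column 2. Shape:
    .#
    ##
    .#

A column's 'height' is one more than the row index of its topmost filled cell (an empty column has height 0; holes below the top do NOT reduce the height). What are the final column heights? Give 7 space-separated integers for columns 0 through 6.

Answer: 0 3 7 8 5 0 0

Derivation:
Drop 1: J rot2 at col 2 lands with bottom-row=0; cleared 0 line(s) (total 0); column heights now [0 0 2 2 2 0 0], max=2
Drop 2: I rot2 at col 1 lands with bottom-row=2; cleared 0 line(s) (total 0); column heights now [0 3 3 3 3 0 0], max=3
Drop 3: L rot2 at col 2 lands with bottom-row=3; cleared 0 line(s) (total 0); column heights now [0 3 5 5 5 0 0], max=5
Drop 4: T rot3 at col 2 lands with bottom-row=5; cleared 0 line(s) (total 0); column heights now [0 3 7 8 5 0 0], max=8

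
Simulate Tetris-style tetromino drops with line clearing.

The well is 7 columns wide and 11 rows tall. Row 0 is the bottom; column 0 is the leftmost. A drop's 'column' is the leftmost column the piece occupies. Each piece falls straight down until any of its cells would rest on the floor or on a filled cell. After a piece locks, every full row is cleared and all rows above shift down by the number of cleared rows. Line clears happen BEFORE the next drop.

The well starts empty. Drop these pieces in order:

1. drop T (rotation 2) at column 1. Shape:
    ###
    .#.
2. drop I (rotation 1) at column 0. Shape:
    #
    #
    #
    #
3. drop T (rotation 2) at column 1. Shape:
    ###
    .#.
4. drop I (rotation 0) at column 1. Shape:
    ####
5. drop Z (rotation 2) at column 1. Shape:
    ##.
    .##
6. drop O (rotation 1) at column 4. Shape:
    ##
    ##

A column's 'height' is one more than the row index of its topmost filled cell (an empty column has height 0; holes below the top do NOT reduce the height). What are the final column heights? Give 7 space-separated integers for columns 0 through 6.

Drop 1: T rot2 at col 1 lands with bottom-row=0; cleared 0 line(s) (total 0); column heights now [0 2 2 2 0 0 0], max=2
Drop 2: I rot1 at col 0 lands with bottom-row=0; cleared 0 line(s) (total 0); column heights now [4 2 2 2 0 0 0], max=4
Drop 3: T rot2 at col 1 lands with bottom-row=2; cleared 0 line(s) (total 0); column heights now [4 4 4 4 0 0 0], max=4
Drop 4: I rot0 at col 1 lands with bottom-row=4; cleared 0 line(s) (total 0); column heights now [4 5 5 5 5 0 0], max=5
Drop 5: Z rot2 at col 1 lands with bottom-row=5; cleared 0 line(s) (total 0); column heights now [4 7 7 6 5 0 0], max=7
Drop 6: O rot1 at col 4 lands with bottom-row=5; cleared 0 line(s) (total 0); column heights now [4 7 7 6 7 7 0], max=7

Answer: 4 7 7 6 7 7 0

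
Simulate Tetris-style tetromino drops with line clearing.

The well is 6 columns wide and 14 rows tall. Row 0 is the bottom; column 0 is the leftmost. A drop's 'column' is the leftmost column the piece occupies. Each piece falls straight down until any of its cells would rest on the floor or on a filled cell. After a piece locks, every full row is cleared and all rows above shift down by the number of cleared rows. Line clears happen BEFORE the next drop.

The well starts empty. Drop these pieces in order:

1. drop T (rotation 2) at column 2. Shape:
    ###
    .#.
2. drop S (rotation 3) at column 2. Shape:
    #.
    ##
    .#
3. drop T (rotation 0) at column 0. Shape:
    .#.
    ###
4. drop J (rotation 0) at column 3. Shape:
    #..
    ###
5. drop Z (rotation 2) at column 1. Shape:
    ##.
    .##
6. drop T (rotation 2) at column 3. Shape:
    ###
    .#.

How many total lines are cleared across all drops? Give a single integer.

Drop 1: T rot2 at col 2 lands with bottom-row=0; cleared 0 line(s) (total 0); column heights now [0 0 2 2 2 0], max=2
Drop 2: S rot3 at col 2 lands with bottom-row=2; cleared 0 line(s) (total 0); column heights now [0 0 5 4 2 0], max=5
Drop 3: T rot0 at col 0 lands with bottom-row=5; cleared 0 line(s) (total 0); column heights now [6 7 6 4 2 0], max=7
Drop 4: J rot0 at col 3 lands with bottom-row=4; cleared 0 line(s) (total 0); column heights now [6 7 6 6 5 5], max=7
Drop 5: Z rot2 at col 1 lands with bottom-row=6; cleared 0 line(s) (total 0); column heights now [6 8 8 7 5 5], max=8
Drop 6: T rot2 at col 3 lands with bottom-row=6; cleared 0 line(s) (total 0); column heights now [6 8 8 8 8 8], max=8

Answer: 0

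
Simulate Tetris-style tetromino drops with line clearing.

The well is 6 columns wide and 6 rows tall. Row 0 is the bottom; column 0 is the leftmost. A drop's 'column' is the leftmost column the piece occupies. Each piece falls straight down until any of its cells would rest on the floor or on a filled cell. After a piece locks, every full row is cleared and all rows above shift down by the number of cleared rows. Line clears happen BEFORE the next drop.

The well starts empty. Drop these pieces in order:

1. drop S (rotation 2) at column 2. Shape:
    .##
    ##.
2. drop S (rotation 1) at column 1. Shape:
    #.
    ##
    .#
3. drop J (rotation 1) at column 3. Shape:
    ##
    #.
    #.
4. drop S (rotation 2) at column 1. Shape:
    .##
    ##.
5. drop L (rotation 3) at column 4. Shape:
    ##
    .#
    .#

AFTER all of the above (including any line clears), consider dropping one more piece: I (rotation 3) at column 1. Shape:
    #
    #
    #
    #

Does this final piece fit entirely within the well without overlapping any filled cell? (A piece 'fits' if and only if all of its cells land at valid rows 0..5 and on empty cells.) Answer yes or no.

Drop 1: S rot2 at col 2 lands with bottom-row=0; cleared 0 line(s) (total 0); column heights now [0 0 1 2 2 0], max=2
Drop 2: S rot1 at col 1 lands with bottom-row=1; cleared 0 line(s) (total 0); column heights now [0 4 3 2 2 0], max=4
Drop 3: J rot1 at col 3 lands with bottom-row=2; cleared 0 line(s) (total 0); column heights now [0 4 3 5 5 0], max=5
Drop 4: S rot2 at col 1 lands with bottom-row=4; cleared 0 line(s) (total 0); column heights now [0 5 6 6 5 0], max=6
Drop 5: L rot3 at col 4 lands with bottom-row=3; cleared 0 line(s) (total 0); column heights now [0 5 6 6 6 6], max=6
Test piece I rot3 at col 1 (width 1): heights before test = [0 5 6 6 6 6]; fits = False

Answer: no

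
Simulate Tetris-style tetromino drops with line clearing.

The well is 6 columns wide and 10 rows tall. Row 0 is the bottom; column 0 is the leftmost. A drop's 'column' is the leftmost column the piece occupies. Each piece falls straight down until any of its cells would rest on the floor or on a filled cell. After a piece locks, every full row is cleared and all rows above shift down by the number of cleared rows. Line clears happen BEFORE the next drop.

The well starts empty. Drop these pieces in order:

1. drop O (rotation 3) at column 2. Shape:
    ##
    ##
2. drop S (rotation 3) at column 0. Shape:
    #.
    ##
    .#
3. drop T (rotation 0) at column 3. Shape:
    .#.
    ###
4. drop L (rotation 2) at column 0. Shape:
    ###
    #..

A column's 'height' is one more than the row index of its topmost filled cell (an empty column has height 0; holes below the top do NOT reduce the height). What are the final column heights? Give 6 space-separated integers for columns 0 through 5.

Drop 1: O rot3 at col 2 lands with bottom-row=0; cleared 0 line(s) (total 0); column heights now [0 0 2 2 0 0], max=2
Drop 2: S rot3 at col 0 lands with bottom-row=0; cleared 0 line(s) (total 0); column heights now [3 2 2 2 0 0], max=3
Drop 3: T rot0 at col 3 lands with bottom-row=2; cleared 0 line(s) (total 0); column heights now [3 2 2 3 4 3], max=4
Drop 4: L rot2 at col 0 lands with bottom-row=3; cleared 0 line(s) (total 0); column heights now [5 5 5 3 4 3], max=5

Answer: 5 5 5 3 4 3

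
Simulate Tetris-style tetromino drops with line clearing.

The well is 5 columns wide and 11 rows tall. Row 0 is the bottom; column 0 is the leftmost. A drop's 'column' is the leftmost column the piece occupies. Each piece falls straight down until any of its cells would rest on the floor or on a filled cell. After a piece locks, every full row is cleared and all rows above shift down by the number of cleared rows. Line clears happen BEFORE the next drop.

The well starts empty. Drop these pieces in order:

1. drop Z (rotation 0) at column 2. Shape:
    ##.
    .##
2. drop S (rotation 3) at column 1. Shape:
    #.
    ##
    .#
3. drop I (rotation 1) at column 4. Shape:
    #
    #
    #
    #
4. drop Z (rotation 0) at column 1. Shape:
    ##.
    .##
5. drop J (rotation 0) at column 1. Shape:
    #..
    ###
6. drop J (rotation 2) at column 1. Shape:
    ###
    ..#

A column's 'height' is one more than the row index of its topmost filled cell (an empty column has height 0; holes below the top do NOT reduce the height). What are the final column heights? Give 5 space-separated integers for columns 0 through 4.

Drop 1: Z rot0 at col 2 lands with bottom-row=0; cleared 0 line(s) (total 0); column heights now [0 0 2 2 1], max=2
Drop 2: S rot3 at col 1 lands with bottom-row=2; cleared 0 line(s) (total 0); column heights now [0 5 4 2 1], max=5
Drop 3: I rot1 at col 4 lands with bottom-row=1; cleared 0 line(s) (total 0); column heights now [0 5 4 2 5], max=5
Drop 4: Z rot0 at col 1 lands with bottom-row=4; cleared 0 line(s) (total 0); column heights now [0 6 6 5 5], max=6
Drop 5: J rot0 at col 1 lands with bottom-row=6; cleared 0 line(s) (total 0); column heights now [0 8 7 7 5], max=8
Drop 6: J rot2 at col 1 lands with bottom-row=7; cleared 0 line(s) (total 0); column heights now [0 9 9 9 5], max=9

Answer: 0 9 9 9 5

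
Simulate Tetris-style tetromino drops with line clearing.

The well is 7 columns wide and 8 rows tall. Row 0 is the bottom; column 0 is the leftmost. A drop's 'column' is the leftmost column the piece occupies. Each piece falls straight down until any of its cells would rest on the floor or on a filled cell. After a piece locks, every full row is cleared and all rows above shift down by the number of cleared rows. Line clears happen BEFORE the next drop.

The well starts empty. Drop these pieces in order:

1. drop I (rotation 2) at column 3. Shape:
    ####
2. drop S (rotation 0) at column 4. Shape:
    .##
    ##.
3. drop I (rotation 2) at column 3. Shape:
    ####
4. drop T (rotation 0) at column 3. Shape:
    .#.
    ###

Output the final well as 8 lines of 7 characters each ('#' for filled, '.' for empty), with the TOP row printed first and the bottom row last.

Answer: .......
.......
....#..
...###.
...####
.....##
....##.
...####

Derivation:
Drop 1: I rot2 at col 3 lands with bottom-row=0; cleared 0 line(s) (total 0); column heights now [0 0 0 1 1 1 1], max=1
Drop 2: S rot0 at col 4 lands with bottom-row=1; cleared 0 line(s) (total 0); column heights now [0 0 0 1 2 3 3], max=3
Drop 3: I rot2 at col 3 lands with bottom-row=3; cleared 0 line(s) (total 0); column heights now [0 0 0 4 4 4 4], max=4
Drop 4: T rot0 at col 3 lands with bottom-row=4; cleared 0 line(s) (total 0); column heights now [0 0 0 5 6 5 4], max=6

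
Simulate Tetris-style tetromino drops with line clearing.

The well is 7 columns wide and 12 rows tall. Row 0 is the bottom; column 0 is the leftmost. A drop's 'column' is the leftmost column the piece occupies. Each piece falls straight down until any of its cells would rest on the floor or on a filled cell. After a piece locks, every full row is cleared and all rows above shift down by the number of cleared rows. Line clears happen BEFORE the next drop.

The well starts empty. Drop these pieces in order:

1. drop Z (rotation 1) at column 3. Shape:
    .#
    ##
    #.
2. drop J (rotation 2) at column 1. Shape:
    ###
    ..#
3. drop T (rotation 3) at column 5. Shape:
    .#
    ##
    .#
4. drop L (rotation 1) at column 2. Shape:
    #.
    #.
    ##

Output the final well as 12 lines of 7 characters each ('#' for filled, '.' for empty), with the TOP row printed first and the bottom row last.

Drop 1: Z rot1 at col 3 lands with bottom-row=0; cleared 0 line(s) (total 0); column heights now [0 0 0 2 3 0 0], max=3
Drop 2: J rot2 at col 1 lands with bottom-row=2; cleared 0 line(s) (total 0); column heights now [0 4 4 4 3 0 0], max=4
Drop 3: T rot3 at col 5 lands with bottom-row=0; cleared 0 line(s) (total 0); column heights now [0 4 4 4 3 2 3], max=4
Drop 4: L rot1 at col 2 lands with bottom-row=4; cleared 0 line(s) (total 0); column heights now [0 4 7 5 3 2 3], max=7

Answer: .......
.......
.......
.......
.......
..#....
..#....
..##...
.###...
...##.#
...####
...#..#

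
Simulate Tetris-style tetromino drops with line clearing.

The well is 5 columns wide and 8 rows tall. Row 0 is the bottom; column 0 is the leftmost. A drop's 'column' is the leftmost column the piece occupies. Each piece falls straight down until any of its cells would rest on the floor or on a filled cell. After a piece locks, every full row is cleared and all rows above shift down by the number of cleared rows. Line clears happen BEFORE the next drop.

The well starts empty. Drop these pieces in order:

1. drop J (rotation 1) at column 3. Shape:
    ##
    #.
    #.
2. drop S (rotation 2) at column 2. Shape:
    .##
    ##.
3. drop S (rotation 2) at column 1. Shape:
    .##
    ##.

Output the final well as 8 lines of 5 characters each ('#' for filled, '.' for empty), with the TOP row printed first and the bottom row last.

Drop 1: J rot1 at col 3 lands with bottom-row=0; cleared 0 line(s) (total 0); column heights now [0 0 0 3 3], max=3
Drop 2: S rot2 at col 2 lands with bottom-row=3; cleared 0 line(s) (total 0); column heights now [0 0 4 5 5], max=5
Drop 3: S rot2 at col 1 lands with bottom-row=4; cleared 0 line(s) (total 0); column heights now [0 5 6 6 5], max=6

Answer: .....
.....
..##.
.####
..##.
...##
...#.
...#.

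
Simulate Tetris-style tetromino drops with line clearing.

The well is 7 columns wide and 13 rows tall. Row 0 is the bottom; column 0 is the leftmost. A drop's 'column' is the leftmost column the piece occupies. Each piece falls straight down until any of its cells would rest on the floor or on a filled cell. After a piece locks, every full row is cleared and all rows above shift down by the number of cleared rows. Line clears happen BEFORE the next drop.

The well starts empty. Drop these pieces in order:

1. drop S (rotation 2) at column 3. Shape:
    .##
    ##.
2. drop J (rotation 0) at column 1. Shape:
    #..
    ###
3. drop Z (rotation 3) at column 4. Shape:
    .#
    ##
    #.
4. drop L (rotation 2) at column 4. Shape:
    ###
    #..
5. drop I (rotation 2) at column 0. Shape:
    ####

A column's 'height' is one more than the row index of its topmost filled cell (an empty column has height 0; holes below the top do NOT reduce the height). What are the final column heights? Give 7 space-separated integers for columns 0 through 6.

Answer: 4 4 4 4 6 6 6

Derivation:
Drop 1: S rot2 at col 3 lands with bottom-row=0; cleared 0 line(s) (total 0); column heights now [0 0 0 1 2 2 0], max=2
Drop 2: J rot0 at col 1 lands with bottom-row=1; cleared 0 line(s) (total 0); column heights now [0 3 2 2 2 2 0], max=3
Drop 3: Z rot3 at col 4 lands with bottom-row=2; cleared 0 line(s) (total 0); column heights now [0 3 2 2 4 5 0], max=5
Drop 4: L rot2 at col 4 lands with bottom-row=4; cleared 0 line(s) (total 0); column heights now [0 3 2 2 6 6 6], max=6
Drop 5: I rot2 at col 0 lands with bottom-row=3; cleared 0 line(s) (total 0); column heights now [4 4 4 4 6 6 6], max=6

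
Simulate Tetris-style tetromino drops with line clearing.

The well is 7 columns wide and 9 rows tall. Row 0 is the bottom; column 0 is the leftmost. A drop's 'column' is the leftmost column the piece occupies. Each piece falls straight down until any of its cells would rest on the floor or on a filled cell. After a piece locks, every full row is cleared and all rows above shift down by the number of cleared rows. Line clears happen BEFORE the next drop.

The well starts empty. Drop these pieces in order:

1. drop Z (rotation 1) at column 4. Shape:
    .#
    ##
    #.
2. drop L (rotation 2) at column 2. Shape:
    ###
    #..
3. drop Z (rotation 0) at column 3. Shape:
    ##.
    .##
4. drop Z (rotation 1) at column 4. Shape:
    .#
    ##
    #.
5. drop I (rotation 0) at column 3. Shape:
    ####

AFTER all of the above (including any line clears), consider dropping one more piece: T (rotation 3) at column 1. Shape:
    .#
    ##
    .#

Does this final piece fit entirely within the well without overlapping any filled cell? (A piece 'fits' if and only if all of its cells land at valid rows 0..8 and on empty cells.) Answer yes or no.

Answer: yes

Derivation:
Drop 1: Z rot1 at col 4 lands with bottom-row=0; cleared 0 line(s) (total 0); column heights now [0 0 0 0 2 3 0], max=3
Drop 2: L rot2 at col 2 lands with bottom-row=1; cleared 0 line(s) (total 0); column heights now [0 0 3 3 3 3 0], max=3
Drop 3: Z rot0 at col 3 lands with bottom-row=3; cleared 0 line(s) (total 0); column heights now [0 0 3 5 5 4 0], max=5
Drop 4: Z rot1 at col 4 lands with bottom-row=5; cleared 0 line(s) (total 0); column heights now [0 0 3 5 7 8 0], max=8
Drop 5: I rot0 at col 3 lands with bottom-row=8; cleared 0 line(s) (total 0); column heights now [0 0 3 9 9 9 9], max=9
Test piece T rot3 at col 1 (width 2): heights before test = [0 0 3 9 9 9 9]; fits = True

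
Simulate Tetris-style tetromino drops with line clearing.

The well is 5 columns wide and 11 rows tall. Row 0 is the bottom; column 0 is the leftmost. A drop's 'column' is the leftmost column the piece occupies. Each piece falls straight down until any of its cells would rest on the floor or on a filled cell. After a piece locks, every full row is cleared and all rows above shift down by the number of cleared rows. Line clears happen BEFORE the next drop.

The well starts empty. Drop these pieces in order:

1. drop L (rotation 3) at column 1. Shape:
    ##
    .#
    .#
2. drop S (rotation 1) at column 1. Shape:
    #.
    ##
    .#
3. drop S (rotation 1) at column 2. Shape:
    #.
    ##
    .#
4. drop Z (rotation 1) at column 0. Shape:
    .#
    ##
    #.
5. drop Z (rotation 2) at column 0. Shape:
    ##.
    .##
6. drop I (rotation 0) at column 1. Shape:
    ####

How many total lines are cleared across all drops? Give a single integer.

Drop 1: L rot3 at col 1 lands with bottom-row=0; cleared 0 line(s) (total 0); column heights now [0 3 3 0 0], max=3
Drop 2: S rot1 at col 1 lands with bottom-row=3; cleared 0 line(s) (total 0); column heights now [0 6 5 0 0], max=6
Drop 3: S rot1 at col 2 lands with bottom-row=4; cleared 0 line(s) (total 0); column heights now [0 6 7 6 0], max=7
Drop 4: Z rot1 at col 0 lands with bottom-row=5; cleared 0 line(s) (total 0); column heights now [7 8 7 6 0], max=8
Drop 5: Z rot2 at col 0 lands with bottom-row=8; cleared 0 line(s) (total 0); column heights now [10 10 9 6 0], max=10
Drop 6: I rot0 at col 1 lands with bottom-row=10; cleared 0 line(s) (total 0); column heights now [10 11 11 11 11], max=11

Answer: 0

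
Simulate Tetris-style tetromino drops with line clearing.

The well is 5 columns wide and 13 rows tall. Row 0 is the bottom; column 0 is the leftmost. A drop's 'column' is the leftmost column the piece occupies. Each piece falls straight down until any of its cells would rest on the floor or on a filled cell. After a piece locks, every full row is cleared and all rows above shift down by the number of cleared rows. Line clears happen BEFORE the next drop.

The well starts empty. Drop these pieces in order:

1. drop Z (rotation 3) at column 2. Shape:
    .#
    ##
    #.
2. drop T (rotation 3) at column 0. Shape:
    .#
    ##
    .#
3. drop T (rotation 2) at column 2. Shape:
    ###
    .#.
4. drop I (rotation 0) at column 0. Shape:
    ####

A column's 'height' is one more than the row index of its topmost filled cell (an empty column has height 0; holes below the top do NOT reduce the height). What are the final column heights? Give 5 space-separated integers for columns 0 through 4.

Drop 1: Z rot3 at col 2 lands with bottom-row=0; cleared 0 line(s) (total 0); column heights now [0 0 2 3 0], max=3
Drop 2: T rot3 at col 0 lands with bottom-row=0; cleared 0 line(s) (total 0); column heights now [2 3 2 3 0], max=3
Drop 3: T rot2 at col 2 lands with bottom-row=3; cleared 0 line(s) (total 0); column heights now [2 3 5 5 5], max=5
Drop 4: I rot0 at col 0 lands with bottom-row=5; cleared 0 line(s) (total 0); column heights now [6 6 6 6 5], max=6

Answer: 6 6 6 6 5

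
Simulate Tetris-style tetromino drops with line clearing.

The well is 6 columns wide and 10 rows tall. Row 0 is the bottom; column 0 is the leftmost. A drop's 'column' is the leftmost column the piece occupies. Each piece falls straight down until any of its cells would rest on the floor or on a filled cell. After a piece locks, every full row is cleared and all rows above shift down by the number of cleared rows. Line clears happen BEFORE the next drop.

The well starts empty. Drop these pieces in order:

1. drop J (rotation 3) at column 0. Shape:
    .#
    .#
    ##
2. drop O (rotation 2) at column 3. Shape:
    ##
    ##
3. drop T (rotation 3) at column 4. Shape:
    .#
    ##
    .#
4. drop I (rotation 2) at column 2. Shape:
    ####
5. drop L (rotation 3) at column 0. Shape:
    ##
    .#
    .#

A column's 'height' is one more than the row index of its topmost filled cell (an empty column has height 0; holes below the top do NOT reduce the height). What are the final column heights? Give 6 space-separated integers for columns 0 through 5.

Drop 1: J rot3 at col 0 lands with bottom-row=0; cleared 0 line(s) (total 0); column heights now [1 3 0 0 0 0], max=3
Drop 2: O rot2 at col 3 lands with bottom-row=0; cleared 0 line(s) (total 0); column heights now [1 3 0 2 2 0], max=3
Drop 3: T rot3 at col 4 lands with bottom-row=1; cleared 0 line(s) (total 0); column heights now [1 3 0 2 3 4], max=4
Drop 4: I rot2 at col 2 lands with bottom-row=4; cleared 0 line(s) (total 0); column heights now [1 3 5 5 5 5], max=5
Drop 5: L rot3 at col 0 lands with bottom-row=3; cleared 0 line(s) (total 0); column heights now [6 6 5 5 5 5], max=6

Answer: 6 6 5 5 5 5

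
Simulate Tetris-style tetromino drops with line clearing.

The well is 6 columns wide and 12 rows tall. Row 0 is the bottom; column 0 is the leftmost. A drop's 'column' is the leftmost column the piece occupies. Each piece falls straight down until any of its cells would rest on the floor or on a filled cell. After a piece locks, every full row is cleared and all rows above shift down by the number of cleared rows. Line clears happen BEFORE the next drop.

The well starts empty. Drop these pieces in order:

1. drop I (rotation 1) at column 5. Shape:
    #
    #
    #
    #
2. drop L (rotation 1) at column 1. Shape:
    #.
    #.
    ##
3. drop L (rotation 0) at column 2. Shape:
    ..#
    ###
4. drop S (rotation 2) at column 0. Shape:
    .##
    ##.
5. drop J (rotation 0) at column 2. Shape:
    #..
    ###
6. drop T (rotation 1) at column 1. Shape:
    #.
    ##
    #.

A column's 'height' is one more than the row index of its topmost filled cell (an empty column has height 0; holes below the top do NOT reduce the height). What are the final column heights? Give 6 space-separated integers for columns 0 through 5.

Answer: 4 9 8 6 6 4

Derivation:
Drop 1: I rot1 at col 5 lands with bottom-row=0; cleared 0 line(s) (total 0); column heights now [0 0 0 0 0 4], max=4
Drop 2: L rot1 at col 1 lands with bottom-row=0; cleared 0 line(s) (total 0); column heights now [0 3 1 0 0 4], max=4
Drop 3: L rot0 at col 2 lands with bottom-row=1; cleared 0 line(s) (total 0); column heights now [0 3 2 2 3 4], max=4
Drop 4: S rot2 at col 0 lands with bottom-row=3; cleared 0 line(s) (total 0); column heights now [4 5 5 2 3 4], max=5
Drop 5: J rot0 at col 2 lands with bottom-row=5; cleared 0 line(s) (total 0); column heights now [4 5 7 6 6 4], max=7
Drop 6: T rot1 at col 1 lands with bottom-row=6; cleared 0 line(s) (total 0); column heights now [4 9 8 6 6 4], max=9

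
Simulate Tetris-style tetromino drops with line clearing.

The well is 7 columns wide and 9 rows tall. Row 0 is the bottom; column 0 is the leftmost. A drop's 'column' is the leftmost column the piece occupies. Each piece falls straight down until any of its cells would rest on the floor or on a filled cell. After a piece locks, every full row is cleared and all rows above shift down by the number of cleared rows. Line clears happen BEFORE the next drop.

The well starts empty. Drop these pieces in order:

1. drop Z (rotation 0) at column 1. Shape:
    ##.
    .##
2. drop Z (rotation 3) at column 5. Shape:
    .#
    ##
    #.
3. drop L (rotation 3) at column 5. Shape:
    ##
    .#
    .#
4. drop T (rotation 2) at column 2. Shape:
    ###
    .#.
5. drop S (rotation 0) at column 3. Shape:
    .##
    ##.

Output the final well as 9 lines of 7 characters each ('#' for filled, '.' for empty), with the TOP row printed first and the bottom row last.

Drop 1: Z rot0 at col 1 lands with bottom-row=0; cleared 0 line(s) (total 0); column heights now [0 2 2 1 0 0 0], max=2
Drop 2: Z rot3 at col 5 lands with bottom-row=0; cleared 0 line(s) (total 0); column heights now [0 2 2 1 0 2 3], max=3
Drop 3: L rot3 at col 5 lands with bottom-row=3; cleared 0 line(s) (total 0); column heights now [0 2 2 1 0 6 6], max=6
Drop 4: T rot2 at col 2 lands with bottom-row=1; cleared 0 line(s) (total 0); column heights now [0 2 3 3 3 6 6], max=6
Drop 5: S rot0 at col 3 lands with bottom-row=5; cleared 0 line(s) (total 0); column heights now [0 2 3 6 7 7 6], max=7

Answer: .......
.......
....##.
...####
......#
......#
..###.#
.###.##
..##.#.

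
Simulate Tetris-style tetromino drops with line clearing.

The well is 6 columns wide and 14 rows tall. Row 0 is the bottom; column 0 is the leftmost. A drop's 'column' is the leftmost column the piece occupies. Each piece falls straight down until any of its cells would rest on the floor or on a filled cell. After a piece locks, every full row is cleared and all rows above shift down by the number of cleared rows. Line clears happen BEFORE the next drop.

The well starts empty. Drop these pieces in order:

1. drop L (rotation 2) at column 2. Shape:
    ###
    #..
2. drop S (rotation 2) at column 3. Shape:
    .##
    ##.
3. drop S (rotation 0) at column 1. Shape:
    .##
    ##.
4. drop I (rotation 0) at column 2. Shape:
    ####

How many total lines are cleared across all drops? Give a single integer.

Drop 1: L rot2 at col 2 lands with bottom-row=0; cleared 0 line(s) (total 0); column heights now [0 0 2 2 2 0], max=2
Drop 2: S rot2 at col 3 lands with bottom-row=2; cleared 0 line(s) (total 0); column heights now [0 0 2 3 4 4], max=4
Drop 3: S rot0 at col 1 lands with bottom-row=2; cleared 0 line(s) (total 0); column heights now [0 3 4 4 4 4], max=4
Drop 4: I rot0 at col 2 lands with bottom-row=4; cleared 0 line(s) (total 0); column heights now [0 3 5 5 5 5], max=5

Answer: 0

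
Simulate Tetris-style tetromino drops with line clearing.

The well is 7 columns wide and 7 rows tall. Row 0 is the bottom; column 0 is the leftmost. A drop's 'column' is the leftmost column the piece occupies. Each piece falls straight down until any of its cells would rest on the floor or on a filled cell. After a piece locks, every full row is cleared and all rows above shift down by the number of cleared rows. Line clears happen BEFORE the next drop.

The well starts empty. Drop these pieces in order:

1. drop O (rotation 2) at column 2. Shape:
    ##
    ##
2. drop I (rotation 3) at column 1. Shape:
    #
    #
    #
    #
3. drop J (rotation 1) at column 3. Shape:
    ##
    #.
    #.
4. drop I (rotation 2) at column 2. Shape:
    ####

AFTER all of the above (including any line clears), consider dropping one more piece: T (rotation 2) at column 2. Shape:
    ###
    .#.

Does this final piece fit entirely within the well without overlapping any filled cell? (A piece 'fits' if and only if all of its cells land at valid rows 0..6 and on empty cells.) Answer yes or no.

Drop 1: O rot2 at col 2 lands with bottom-row=0; cleared 0 line(s) (total 0); column heights now [0 0 2 2 0 0 0], max=2
Drop 2: I rot3 at col 1 lands with bottom-row=0; cleared 0 line(s) (total 0); column heights now [0 4 2 2 0 0 0], max=4
Drop 3: J rot1 at col 3 lands with bottom-row=2; cleared 0 line(s) (total 0); column heights now [0 4 2 5 5 0 0], max=5
Drop 4: I rot2 at col 2 lands with bottom-row=5; cleared 0 line(s) (total 0); column heights now [0 4 6 6 6 6 0], max=6
Test piece T rot2 at col 2 (width 3): heights before test = [0 4 6 6 6 6 0]; fits = False

Answer: no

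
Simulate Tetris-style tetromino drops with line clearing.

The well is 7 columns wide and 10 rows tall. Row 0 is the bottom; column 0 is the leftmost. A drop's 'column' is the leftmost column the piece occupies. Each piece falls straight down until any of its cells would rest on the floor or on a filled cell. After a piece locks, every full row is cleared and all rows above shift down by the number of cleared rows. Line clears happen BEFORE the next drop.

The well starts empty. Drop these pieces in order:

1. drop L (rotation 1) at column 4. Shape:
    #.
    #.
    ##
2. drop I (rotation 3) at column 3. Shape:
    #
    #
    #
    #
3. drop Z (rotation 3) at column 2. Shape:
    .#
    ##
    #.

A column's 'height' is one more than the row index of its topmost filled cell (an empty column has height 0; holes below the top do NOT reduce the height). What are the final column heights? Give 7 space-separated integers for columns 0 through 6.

Drop 1: L rot1 at col 4 lands with bottom-row=0; cleared 0 line(s) (total 0); column heights now [0 0 0 0 3 1 0], max=3
Drop 2: I rot3 at col 3 lands with bottom-row=0; cleared 0 line(s) (total 0); column heights now [0 0 0 4 3 1 0], max=4
Drop 3: Z rot3 at col 2 lands with bottom-row=3; cleared 0 line(s) (total 0); column heights now [0 0 5 6 3 1 0], max=6

Answer: 0 0 5 6 3 1 0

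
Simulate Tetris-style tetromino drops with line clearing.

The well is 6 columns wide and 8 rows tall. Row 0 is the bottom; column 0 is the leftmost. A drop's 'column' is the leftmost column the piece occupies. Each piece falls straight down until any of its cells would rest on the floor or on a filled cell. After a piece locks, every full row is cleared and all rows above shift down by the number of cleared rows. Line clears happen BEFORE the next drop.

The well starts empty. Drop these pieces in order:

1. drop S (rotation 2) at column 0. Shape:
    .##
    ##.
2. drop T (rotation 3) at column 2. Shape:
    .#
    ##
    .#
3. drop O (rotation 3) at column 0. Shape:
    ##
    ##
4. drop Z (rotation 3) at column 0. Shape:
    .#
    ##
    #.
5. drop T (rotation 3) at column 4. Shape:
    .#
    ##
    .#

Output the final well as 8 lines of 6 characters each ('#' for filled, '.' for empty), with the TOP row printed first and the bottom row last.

Answer: ......
.#....
##....
#.....
##.#..
####.#
.#####
##...#

Derivation:
Drop 1: S rot2 at col 0 lands with bottom-row=0; cleared 0 line(s) (total 0); column heights now [1 2 2 0 0 0], max=2
Drop 2: T rot3 at col 2 lands with bottom-row=1; cleared 0 line(s) (total 0); column heights now [1 2 3 4 0 0], max=4
Drop 3: O rot3 at col 0 lands with bottom-row=2; cleared 0 line(s) (total 0); column heights now [4 4 3 4 0 0], max=4
Drop 4: Z rot3 at col 0 lands with bottom-row=4; cleared 0 line(s) (total 0); column heights now [6 7 3 4 0 0], max=7
Drop 5: T rot3 at col 4 lands with bottom-row=0; cleared 0 line(s) (total 0); column heights now [6 7 3 4 2 3], max=7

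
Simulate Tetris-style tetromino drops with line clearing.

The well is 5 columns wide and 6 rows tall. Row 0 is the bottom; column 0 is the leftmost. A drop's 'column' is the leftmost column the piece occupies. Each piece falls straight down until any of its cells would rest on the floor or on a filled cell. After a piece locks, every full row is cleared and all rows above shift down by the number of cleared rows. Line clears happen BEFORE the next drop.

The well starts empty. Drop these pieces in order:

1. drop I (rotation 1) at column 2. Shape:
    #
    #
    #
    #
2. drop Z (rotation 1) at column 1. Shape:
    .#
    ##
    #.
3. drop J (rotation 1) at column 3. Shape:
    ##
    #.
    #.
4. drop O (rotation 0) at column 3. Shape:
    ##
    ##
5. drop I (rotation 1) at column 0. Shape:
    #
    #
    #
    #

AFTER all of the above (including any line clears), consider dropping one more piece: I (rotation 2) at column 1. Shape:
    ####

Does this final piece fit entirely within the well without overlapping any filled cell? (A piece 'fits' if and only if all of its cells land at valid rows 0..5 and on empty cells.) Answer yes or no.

Answer: yes

Derivation:
Drop 1: I rot1 at col 2 lands with bottom-row=0; cleared 0 line(s) (total 0); column heights now [0 0 4 0 0], max=4
Drop 2: Z rot1 at col 1 lands with bottom-row=3; cleared 0 line(s) (total 0); column heights now [0 5 6 0 0], max=6
Drop 3: J rot1 at col 3 lands with bottom-row=0; cleared 0 line(s) (total 0); column heights now [0 5 6 3 3], max=6
Drop 4: O rot0 at col 3 lands with bottom-row=3; cleared 0 line(s) (total 0); column heights now [0 5 6 5 5], max=6
Drop 5: I rot1 at col 0 lands with bottom-row=0; cleared 1 line(s) (total 1); column heights now [3 4 5 4 4], max=5
Test piece I rot2 at col 1 (width 4): heights before test = [3 4 5 4 4]; fits = True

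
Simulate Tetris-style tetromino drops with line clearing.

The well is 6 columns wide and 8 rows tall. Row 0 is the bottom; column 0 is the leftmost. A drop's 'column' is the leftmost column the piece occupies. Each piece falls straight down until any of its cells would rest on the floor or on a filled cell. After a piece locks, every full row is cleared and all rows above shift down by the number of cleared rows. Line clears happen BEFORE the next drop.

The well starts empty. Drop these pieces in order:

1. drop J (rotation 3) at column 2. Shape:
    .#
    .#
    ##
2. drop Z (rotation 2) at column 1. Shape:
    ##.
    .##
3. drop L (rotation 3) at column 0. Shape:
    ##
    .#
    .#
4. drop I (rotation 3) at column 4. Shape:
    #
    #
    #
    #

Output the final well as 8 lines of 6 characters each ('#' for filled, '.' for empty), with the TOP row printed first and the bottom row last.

Answer: ##....
.#....
.#....
.##...
..###.
...##.
...##.
..###.

Derivation:
Drop 1: J rot3 at col 2 lands with bottom-row=0; cleared 0 line(s) (total 0); column heights now [0 0 1 3 0 0], max=3
Drop 2: Z rot2 at col 1 lands with bottom-row=3; cleared 0 line(s) (total 0); column heights now [0 5 5 4 0 0], max=5
Drop 3: L rot3 at col 0 lands with bottom-row=5; cleared 0 line(s) (total 0); column heights now [8 8 5 4 0 0], max=8
Drop 4: I rot3 at col 4 lands with bottom-row=0; cleared 0 line(s) (total 0); column heights now [8 8 5 4 4 0], max=8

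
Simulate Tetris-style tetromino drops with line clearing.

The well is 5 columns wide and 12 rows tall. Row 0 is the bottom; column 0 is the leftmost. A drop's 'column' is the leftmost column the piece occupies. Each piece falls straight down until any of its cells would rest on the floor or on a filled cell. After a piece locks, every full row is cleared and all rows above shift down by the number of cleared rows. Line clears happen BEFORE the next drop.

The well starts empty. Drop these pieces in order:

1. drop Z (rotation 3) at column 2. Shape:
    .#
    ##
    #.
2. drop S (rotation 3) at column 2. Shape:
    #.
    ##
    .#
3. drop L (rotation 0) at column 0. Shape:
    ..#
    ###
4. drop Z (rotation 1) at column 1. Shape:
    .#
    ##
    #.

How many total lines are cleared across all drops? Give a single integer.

Answer: 0

Derivation:
Drop 1: Z rot3 at col 2 lands with bottom-row=0; cleared 0 line(s) (total 0); column heights now [0 0 2 3 0], max=3
Drop 2: S rot3 at col 2 lands with bottom-row=3; cleared 0 line(s) (total 0); column heights now [0 0 6 5 0], max=6
Drop 3: L rot0 at col 0 lands with bottom-row=6; cleared 0 line(s) (total 0); column heights now [7 7 8 5 0], max=8
Drop 4: Z rot1 at col 1 lands with bottom-row=7; cleared 0 line(s) (total 0); column heights now [7 9 10 5 0], max=10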